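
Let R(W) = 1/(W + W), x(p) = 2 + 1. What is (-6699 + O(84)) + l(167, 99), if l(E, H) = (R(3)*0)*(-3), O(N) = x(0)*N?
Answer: -6447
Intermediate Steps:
x(p) = 3
O(N) = 3*N
R(W) = 1/(2*W)
l(E, H) = 0 (l(E, H) = (((½)/3)*0)*(-3) = (((½)*(⅓))*0)*(-3) = ((⅙)*0)*(-3) = 0*(-3) = 0)
(-6699 + O(84)) + l(167, 99) = (-6699 + 3*84) + 0 = (-6699 + 252) + 0 = -6447 + 0 = -6447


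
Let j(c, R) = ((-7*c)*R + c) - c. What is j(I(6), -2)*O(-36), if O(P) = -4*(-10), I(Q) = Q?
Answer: 3360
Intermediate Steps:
j(c, R) = -7*R*c (j(c, R) = (-7*R*c + c) - c = (c - 7*R*c) - c = -7*R*c)
O(P) = 40
j(I(6), -2)*O(-36) = -7*(-2)*6*40 = 84*40 = 3360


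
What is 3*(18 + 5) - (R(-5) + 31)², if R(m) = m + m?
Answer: -372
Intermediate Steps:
R(m) = 2*m
3*(18 + 5) - (R(-5) + 31)² = 3*(18 + 5) - (2*(-5) + 31)² = 3*23 - (-10 + 31)² = 69 - 1*21² = 69 - 1*441 = 69 - 441 = -372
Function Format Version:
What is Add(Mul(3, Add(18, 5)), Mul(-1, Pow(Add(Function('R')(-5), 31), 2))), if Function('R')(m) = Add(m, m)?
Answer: -372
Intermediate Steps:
Function('R')(m) = Mul(2, m)
Add(Mul(3, Add(18, 5)), Mul(-1, Pow(Add(Function('R')(-5), 31), 2))) = Add(Mul(3, Add(18, 5)), Mul(-1, Pow(Add(Mul(2, -5), 31), 2))) = Add(Mul(3, 23), Mul(-1, Pow(Add(-10, 31), 2))) = Add(69, Mul(-1, Pow(21, 2))) = Add(69, Mul(-1, 441)) = Add(69, -441) = -372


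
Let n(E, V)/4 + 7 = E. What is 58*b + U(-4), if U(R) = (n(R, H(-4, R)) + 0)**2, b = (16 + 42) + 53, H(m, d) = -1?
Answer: 8374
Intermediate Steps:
n(E, V) = -28 + 4*E
b = 111 (b = 58 + 53 = 111)
U(R) = (-28 + 4*R)**2 (U(R) = ((-28 + 4*R) + 0)**2 = (-28 + 4*R)**2)
58*b + U(-4) = 58*111 + 16*(-7 - 4)**2 = 6438 + 16*(-11)**2 = 6438 + 16*121 = 6438 + 1936 = 8374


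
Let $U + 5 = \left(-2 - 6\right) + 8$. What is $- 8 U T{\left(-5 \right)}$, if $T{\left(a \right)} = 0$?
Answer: $0$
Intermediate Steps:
$U = -5$ ($U = -5 + \left(\left(-2 - 6\right) + 8\right) = -5 + \left(-8 + 8\right) = -5 + 0 = -5$)
$- 8 U T{\left(-5 \right)} = \left(-8\right) \left(-5\right) 0 = 40 \cdot 0 = 0$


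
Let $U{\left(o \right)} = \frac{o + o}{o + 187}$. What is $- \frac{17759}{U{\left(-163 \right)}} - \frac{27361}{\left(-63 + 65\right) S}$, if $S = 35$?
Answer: $\frac{10457717}{11410} \approx 916.54$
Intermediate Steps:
$U{\left(o \right)} = \frac{2 o}{187 + o}$
$- \frac{17759}{U{\left(-163 \right)}} - \frac{27361}{\left(-63 + 65\right) S} = - \frac{17759}{2 \left(-163\right) \frac{1}{187 - 163}} - \frac{27361}{\left(-63 + 65\right) 35} = - \frac{17759}{2 \left(-163\right) \frac{1}{24}} - \frac{27361}{2 \cdot 35} = - \frac{17759}{2 \left(-163\right) \frac{1}{24}} - \frac{27361}{70} = - \frac{17759}{- \frac{163}{12}} - \frac{27361}{70} = \left(-17759\right) \left(- \frac{12}{163}\right) - \frac{27361}{70} = \frac{213108}{163} - \frac{27361}{70} = \frac{10457717}{11410}$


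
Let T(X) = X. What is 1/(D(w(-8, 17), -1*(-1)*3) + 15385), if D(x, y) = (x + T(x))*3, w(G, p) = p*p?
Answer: 1/17119 ≈ 5.8415e-5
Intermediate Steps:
w(G, p) = p**2
D(x, y) = 6*x (D(x, y) = (x + x)*3 = (2*x)*3 = 6*x)
1/(D(w(-8, 17), -1*(-1)*3) + 15385) = 1/(6*17**2 + 15385) = 1/(6*289 + 15385) = 1/(1734 + 15385) = 1/17119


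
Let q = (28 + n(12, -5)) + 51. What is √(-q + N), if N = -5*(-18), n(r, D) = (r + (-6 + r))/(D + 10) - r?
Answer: √485/5 ≈ 4.4045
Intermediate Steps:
n(r, D) = -r + (-6 + 2*r)/(10 + D) (n(r, D) = (-6 + 2*r)/(10 + D) - r = -r + (-6 + 2*r)/(10 + D))
q = 353/5 (q = (28 + (-6 - 8*12 - 1*(-5)*12)/(10 - 5)) + 51 = (28 + (-6 - 96 + 60)/5) + 51 = (28 + (⅕)*(-42)) + 51 = (28 - 42/5) + 51 = 98/5 + 51 = 353/5 ≈ 70.600)
N = 90
√(-q + N) = √(-1*353/5 + 90) = √(-353/5 + 90) = √(97/5) = √485/5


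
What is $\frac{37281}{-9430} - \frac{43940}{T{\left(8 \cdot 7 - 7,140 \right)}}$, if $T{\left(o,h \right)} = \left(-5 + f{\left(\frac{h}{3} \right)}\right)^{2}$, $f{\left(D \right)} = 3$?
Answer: $- \frac{103625831}{9430} \approx -10989.0$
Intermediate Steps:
$T{\left(o,h \right)} = 4$ ($T{\left(o,h \right)} = \left(-5 + 3\right)^{2} = \left(-2\right)^{2} = 4$)
$\frac{37281}{-9430} - \frac{43940}{T{\left(8 \cdot 7 - 7,140 \right)}} = \frac{37281}{-9430} - \frac{43940}{4} = 37281 \left(- \frac{1}{9430}\right) - 10985 = - \frac{37281}{9430} - 10985 = - \frac{103625831}{9430}$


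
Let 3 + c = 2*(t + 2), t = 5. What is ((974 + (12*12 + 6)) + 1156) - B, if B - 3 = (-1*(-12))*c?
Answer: 2145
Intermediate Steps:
c = 11 (c = -3 + 2*(5 + 2) = -3 + 2*7 = -3 + 14 = 11)
B = 135 (B = 3 - 1*(-12)*11 = 3 + 12*11 = 3 + 132 = 135)
((974 + (12*12 + 6)) + 1156) - B = ((974 + (12*12 + 6)) + 1156) - 1*135 = ((974 + (144 + 6)) + 1156) - 135 = ((974 + 150) + 1156) - 135 = (1124 + 1156) - 135 = 2280 - 135 = 2145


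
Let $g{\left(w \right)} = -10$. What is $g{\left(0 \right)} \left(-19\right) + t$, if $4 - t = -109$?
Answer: $303$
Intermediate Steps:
$t = 113$ ($t = 4 - -109 = 4 + 109 = 113$)
$g{\left(0 \right)} \left(-19\right) + t = \left(-10\right) \left(-19\right) + 113 = 190 + 113 = 303$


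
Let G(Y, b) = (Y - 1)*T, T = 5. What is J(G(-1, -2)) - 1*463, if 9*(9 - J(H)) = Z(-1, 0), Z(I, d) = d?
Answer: -454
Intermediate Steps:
G(Y, b) = -5 + 5*Y (G(Y, b) = (Y - 1)*5 = (-1 + Y)*5 = -5 + 5*Y)
J(H) = 9 (J(H) = 9 - ⅑*0 = 9 + 0 = 9)
J(G(-1, -2)) - 1*463 = 9 - 1*463 = 9 - 463 = -454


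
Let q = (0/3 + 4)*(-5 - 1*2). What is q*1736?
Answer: -48608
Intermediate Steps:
q = -28 (q = (0*(1/3) + 4)*(-5 - 2) = (0 + 4)*(-7) = 4*(-7) = -28)
q*1736 = -28*1736 = -48608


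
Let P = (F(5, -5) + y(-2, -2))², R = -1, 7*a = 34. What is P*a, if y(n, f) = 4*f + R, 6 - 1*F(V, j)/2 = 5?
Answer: 238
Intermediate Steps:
a = 34/7 (a = (⅐)*34 = 34/7 ≈ 4.8571)
F(V, j) = 2 (F(V, j) = 12 - 2*5 = 12 - 10 = 2)
y(n, f) = -1 + 4*f (y(n, f) = 4*f - 1 = -1 + 4*f)
P = 49 (P = (2 + (-1 + 4*(-2)))² = (2 + (-1 - 8))² = (2 - 9)² = (-7)² = 49)
P*a = 49*(34/7) = 238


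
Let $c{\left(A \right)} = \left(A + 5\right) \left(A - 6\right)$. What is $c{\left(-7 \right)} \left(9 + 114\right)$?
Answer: $3198$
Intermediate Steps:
$c{\left(A \right)} = \left(-6 + A\right) \left(5 + A\right)$ ($c{\left(A \right)} = \left(5 + A\right) \left(-6 + A\right) = \left(-6 + A\right) \left(5 + A\right)$)
$c{\left(-7 \right)} \left(9 + 114\right) = \left(-30 + \left(-7\right)^{2} - -7\right) \left(9 + 114\right) = \left(-30 + 49 + 7\right) 123 = 26 \cdot 123 = 3198$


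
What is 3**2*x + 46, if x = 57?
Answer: 559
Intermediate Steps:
3**2*x + 46 = 3**2*57 + 46 = 9*57 + 46 = 513 + 46 = 559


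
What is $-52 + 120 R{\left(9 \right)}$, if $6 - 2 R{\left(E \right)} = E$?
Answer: $-232$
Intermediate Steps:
$R{\left(E \right)} = 3 - \frac{E}{2}$
$-52 + 120 R{\left(9 \right)} = -52 + 120 \left(3 - \frac{9}{2}\right) = -52 + 120 \left(- \frac{3}{2}\right) = -52 - 180 = -232$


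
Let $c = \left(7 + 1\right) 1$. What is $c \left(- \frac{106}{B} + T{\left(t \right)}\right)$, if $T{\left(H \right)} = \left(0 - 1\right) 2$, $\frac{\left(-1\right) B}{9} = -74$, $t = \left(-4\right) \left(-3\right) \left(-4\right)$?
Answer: $- \frac{5752}{333} \approx -17.273$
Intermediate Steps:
$t = -48$ ($t = 12 \left(-4\right) = -48$)
$c = 8$ ($c = 8 \cdot 1 = 8$)
$B = 666$ ($B = \left(-9\right) \left(-74\right) = 666$)
$T{\left(H \right)} = -2$ ($T{\left(H \right)} = \left(-1\right) 2 = -2$)
$c \left(- \frac{106}{B} + T{\left(t \right)}\right) = 8 \left(- \frac{106}{666} - 2\right) = 8 \left(\left(-106\right) \frac{1}{666} - 2\right) = 8 \left(- \frac{53}{333} - 2\right) = 8 \left(- \frac{719}{333}\right) = - \frac{5752}{333}$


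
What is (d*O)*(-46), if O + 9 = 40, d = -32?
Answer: 45632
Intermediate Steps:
O = 31 (O = -9 + 40 = 31)
(d*O)*(-46) = -32*31*(-46) = -992*(-46) = 45632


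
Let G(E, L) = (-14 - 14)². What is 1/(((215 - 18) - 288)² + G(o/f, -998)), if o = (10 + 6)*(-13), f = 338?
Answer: 1/9065 ≈ 0.00011031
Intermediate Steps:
o = -208 (o = 16*(-13) = -208)
G(E, L) = 784 (G(E, L) = (-28)² = 784)
1/(((215 - 18) - 288)² + G(o/f, -998)) = 1/(((215 - 18) - 288)² + 784) = 1/((197 - 288)² + 784) = 1/((-91)² + 784) = 1/(8281 + 784) = 1/9065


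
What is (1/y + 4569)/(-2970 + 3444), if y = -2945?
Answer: 6727852/697965 ≈ 9.6392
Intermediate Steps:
(1/y + 4569)/(-2970 + 3444) = (1/(-2945) + 4569)/(-2970 + 3444) = (-1/2945 + 4569)/474 = (13455704/2945)*(1/474) = 6727852/697965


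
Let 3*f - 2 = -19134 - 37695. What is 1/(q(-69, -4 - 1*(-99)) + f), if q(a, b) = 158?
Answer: -3/56353 ≈ -5.3236e-5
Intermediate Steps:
f = -56827/3 (f = ⅔ + (-19134 - 37695)/3 = ⅔ + (⅓)*(-56829) = ⅔ - 18943 = -56827/3 ≈ -18942.)
1/(q(-69, -4 - 1*(-99)) + f) = 1/(158 - 56827/3) = 1/(-56353/3) = -3/56353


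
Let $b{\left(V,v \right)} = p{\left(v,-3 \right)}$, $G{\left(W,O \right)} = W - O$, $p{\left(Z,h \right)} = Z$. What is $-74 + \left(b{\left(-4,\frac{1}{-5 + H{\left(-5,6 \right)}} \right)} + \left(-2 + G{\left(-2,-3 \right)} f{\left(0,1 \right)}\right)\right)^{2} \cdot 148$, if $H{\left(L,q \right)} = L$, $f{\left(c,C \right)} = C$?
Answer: $\frac{2627}{25} \approx 105.08$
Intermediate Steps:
$b{\left(V,v \right)} = v$
$-74 + \left(b{\left(-4,\frac{1}{-5 + H{\left(-5,6 \right)}} \right)} + \left(-2 + G{\left(-2,-3 \right)} f{\left(0,1 \right)}\right)\right)^{2} \cdot 148 = -74 + \left(\frac{1}{-5 - 5} - \left(2 - \left(-2 - -3\right) 1\right)\right)^{2} \cdot 148 = -74 + \left(\frac{1}{-10} - \left(2 - \left(-2 + 3\right) 1\right)\right)^{2} \cdot 148 = -74 + \left(- \frac{1}{10} + \left(-2 + 1 \cdot 1\right)\right)^{2} \cdot 148 = -74 + \left(- \frac{1}{10} + \left(-2 + 1\right)\right)^{2} \cdot 148 = -74 + \left(- \frac{1}{10} - 1\right)^{2} \cdot 148 = -74 + \left(- \frac{11}{10}\right)^{2} \cdot 148 = -74 + \frac{121}{100} \cdot 148 = -74 + \frac{4477}{25} = \frac{2627}{25}$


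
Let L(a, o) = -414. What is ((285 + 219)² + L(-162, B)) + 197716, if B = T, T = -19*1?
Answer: 451318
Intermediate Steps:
T = -19
B = -19
((285 + 219)² + L(-162, B)) + 197716 = ((285 + 219)² - 414) + 197716 = (504² - 414) + 197716 = (254016 - 414) + 197716 = 253602 + 197716 = 451318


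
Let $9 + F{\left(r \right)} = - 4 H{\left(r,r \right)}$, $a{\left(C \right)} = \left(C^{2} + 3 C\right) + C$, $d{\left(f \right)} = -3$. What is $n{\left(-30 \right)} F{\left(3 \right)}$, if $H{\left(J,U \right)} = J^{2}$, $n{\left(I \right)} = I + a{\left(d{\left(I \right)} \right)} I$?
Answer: $-2700$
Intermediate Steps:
$a{\left(C \right)} = C^{2} + 4 C$
$n{\left(I \right)} = - 2 I$ ($n{\left(I \right)} = I + - 3 \left(4 - 3\right) I = I + \left(-3\right) 1 I = I - 3 I = - 2 I$)
$F{\left(r \right)} = -9 - 4 r^{2}$
$n{\left(-30 \right)} F{\left(3 \right)} = \left(-2\right) \left(-30\right) \left(-9 - 4 \cdot 3^{2}\right) = 60 \left(-9 - 36\right) = 60 \left(-45\right) = -2700$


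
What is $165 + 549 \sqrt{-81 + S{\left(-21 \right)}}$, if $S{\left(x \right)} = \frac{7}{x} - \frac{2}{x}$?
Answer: $165 + \frac{183 i \sqrt{35826}}{7} \approx 165.0 + 4948.3 i$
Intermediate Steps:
$S{\left(x \right)} = \frac{5}{x}$
$165 + 549 \sqrt{-81 + S{\left(-21 \right)}} = 165 + 549 \sqrt{-81 + \frac{5}{-21}} = 165 + 549 \sqrt{-81 + 5 \left(- \frac{1}{21}\right)} = 165 + 549 \sqrt{-81 - \frac{5}{21}} = 165 + 549 \sqrt{- \frac{1706}{21}} = 165 + 549 \frac{i \sqrt{35826}}{21} = 165 + \frac{183 i \sqrt{35826}}{7}$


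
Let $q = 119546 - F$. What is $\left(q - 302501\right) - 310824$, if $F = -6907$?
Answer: $-486872$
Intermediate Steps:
$q = 126453$ ($q = 119546 - -6907 = 119546 + 6907 = 126453$)
$\left(q - 302501\right) - 310824 = \left(126453 - 302501\right) - 310824 = -176048 - 310824 = -486872$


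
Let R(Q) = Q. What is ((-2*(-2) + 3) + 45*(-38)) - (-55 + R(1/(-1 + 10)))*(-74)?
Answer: -51883/9 ≈ -5764.8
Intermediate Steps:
((-2*(-2) + 3) + 45*(-38)) - (-55 + R(1/(-1 + 10)))*(-74) = ((-2*(-2) + 3) + 45*(-38)) - (-55 + 1/(-1 + 10))*(-74) = ((4 + 3) - 1710) - (-55 + 1/9)*(-74) = (7 - 1710) - (-55 + ⅑)*(-74) = -1703 - (-494)*(-74)/9 = -1703 - 1*36556/9 = -1703 - 36556/9 = -51883/9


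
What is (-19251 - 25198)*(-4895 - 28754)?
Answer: 1495664401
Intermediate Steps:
(-19251 - 25198)*(-4895 - 28754) = -44449*(-33649) = 1495664401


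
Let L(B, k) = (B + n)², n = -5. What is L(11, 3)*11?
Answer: 396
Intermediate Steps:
L(B, k) = (-5 + B)² (L(B, k) = (B - 5)² = (-5 + B)²)
L(11, 3)*11 = (-5 + 11)²*11 = 6²*11 = 36*11 = 396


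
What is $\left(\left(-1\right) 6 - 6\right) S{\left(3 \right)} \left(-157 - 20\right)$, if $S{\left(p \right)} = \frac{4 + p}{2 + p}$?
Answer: $\frac{14868}{5} \approx 2973.6$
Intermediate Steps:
$S{\left(p \right)} = \frac{4 + p}{2 + p}$
$\left(\left(-1\right) 6 - 6\right) S{\left(3 \right)} \left(-157 - 20\right) = \left(\left(-1\right) 6 - 6\right) \frac{4 + 3}{2 + 3} \left(-157 - 20\right) = \left(-6 - 6\right) \frac{1}{5} \cdot 7 \left(-177\right) = - 12 \cdot \frac{1}{5} \cdot 7 \left(-177\right) = \left(-12\right) \frac{7}{5} \left(-177\right) = \left(- \frac{84}{5}\right) \left(-177\right) = \frac{14868}{5}$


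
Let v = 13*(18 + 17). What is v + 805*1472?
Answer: 1185415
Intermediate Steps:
v = 455 (v = 13*35 = 455)
v + 805*1472 = 455 + 805*1472 = 455 + 1184960 = 1185415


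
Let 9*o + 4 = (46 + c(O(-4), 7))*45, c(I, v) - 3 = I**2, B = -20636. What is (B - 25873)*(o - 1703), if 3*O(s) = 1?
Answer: 203414863/3 ≈ 6.7805e+7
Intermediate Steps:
O(s) = 1/3 (O(s) = (1/3)*1 = 1/3)
c(I, v) = 3 + I**2
o = 2206/9 (o = -4/9 + ((46 + (3 + (1/3)**2))*45)/9 = -4/9 + ((46 + (3 + 1/9))*45)/9 = -4/9 + ((46 + 28/9)*45)/9 = -4/9 + ((442/9)*45)/9 = -4/9 + (1/9)*2210 = -4/9 + 2210/9 = 2206/9 ≈ 245.11)
(B - 25873)*(o - 1703) = (-20636 - 25873)*(2206/9 - 1703) = -46509*(-13121/9) = 203414863/3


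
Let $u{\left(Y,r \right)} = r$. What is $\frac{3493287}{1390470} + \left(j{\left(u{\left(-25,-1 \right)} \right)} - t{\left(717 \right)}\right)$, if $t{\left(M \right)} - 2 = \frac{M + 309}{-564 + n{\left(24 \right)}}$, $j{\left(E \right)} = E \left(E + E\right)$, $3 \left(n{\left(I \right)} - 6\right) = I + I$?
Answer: $\frac{553330629}{125605790} \approx 4.4053$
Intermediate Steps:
$n{\left(I \right)} = 6 + \frac{2 I}{3}$ ($n{\left(I \right)} = 6 + \frac{I + I}{3} = 6 + \frac{2 I}{3}$)
$j{\left(E \right)} = 2 E^{2}$ ($j{\left(E \right)} = E 2 E = 2 E^{2}$)
$t{\left(M \right)} = \frac{775}{542} - \frac{M}{542}$ ($t{\left(M \right)} = 2 + \frac{M + 309}{-564 + \left(6 + \frac{2}{3} \cdot 24\right)} = 2 + \frac{309 + M}{-564 + \left(6 + 16\right)} = 2 + \frac{309 + M}{-564 + 22} = 2 + \frac{309 + M}{-542} = 2 + \left(309 + M\right) \left(- \frac{1}{542}\right) = 2 - \left(\frac{309}{542} + \frac{M}{542}\right) = \frac{775}{542} - \frac{M}{542}$)
$\frac{3493287}{1390470} + \left(j{\left(u{\left(-25,-1 \right)} \right)} - t{\left(717 \right)}\right) = \frac{3493287}{1390470} - \left(\frac{775}{542} - 2 - \frac{717}{542}\right) = 3493287 \cdot \frac{1}{1390470} + \left(2 \cdot 1 - \left(\frac{775}{542} - \frac{717}{542}\right)\right) = \frac{1164429}{463490} + \left(2 - \frac{29}{271}\right) = \frac{1164429}{463490} + \frac{513}{271} = \frac{553330629}{125605790}$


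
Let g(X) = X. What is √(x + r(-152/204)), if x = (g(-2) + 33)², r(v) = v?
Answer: √2497623/51 ≈ 30.988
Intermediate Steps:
x = 961 (x = (-2 + 33)² = 31² = 961)
√(x + r(-152/204)) = √(961 - 152/204) = √(961 - 152*1/204) = √(961 - 38/51) = √(48973/51) = √2497623/51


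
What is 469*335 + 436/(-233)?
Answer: 36607359/233 ≈ 1.5711e+5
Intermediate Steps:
469*335 + 436/(-233) = 157115 + 436*(-1/233) = 157115 - 436/233 = 36607359/233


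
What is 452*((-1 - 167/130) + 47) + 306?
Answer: 1333628/65 ≈ 20517.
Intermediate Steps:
452*((-1 - 167/130) + 47) + 306 = 452*(-297/130 + 47) + 306 = 452*(5813/130) + 306 = 1313738/65 + 306 = 1333628/65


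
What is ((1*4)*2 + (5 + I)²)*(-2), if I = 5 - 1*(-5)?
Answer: -466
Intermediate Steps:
I = 10 (I = 5 + 5 = 10)
((1*4)*2 + (5 + I)²)*(-2) = ((1*4)*2 + (5 + 10)²)*(-2) = (4*2 + 15²)*(-2) = (8 + 225)*(-2) = 233*(-2) = -466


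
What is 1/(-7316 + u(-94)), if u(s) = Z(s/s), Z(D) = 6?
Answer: -1/7310 ≈ -0.00013680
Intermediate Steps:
u(s) = 6
1/(-7316 + u(-94)) = 1/(-7316 + 6) = 1/(-7310) = -1/7310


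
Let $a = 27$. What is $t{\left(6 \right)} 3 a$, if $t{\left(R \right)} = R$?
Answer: $486$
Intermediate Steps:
$t{\left(6 \right)} 3 a = 6 \cdot 3 \cdot 27 = 18 \cdot 27 = 486$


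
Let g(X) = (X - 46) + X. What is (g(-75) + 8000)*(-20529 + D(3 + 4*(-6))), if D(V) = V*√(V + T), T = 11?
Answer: -160208316 - 163884*I*√10 ≈ -1.6021e+8 - 5.1825e+5*I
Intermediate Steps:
D(V) = V*√(11 + V) (D(V) = V*√(V + 11) = V*√(11 + V))
g(X) = -46 + 2*X (g(X) = (-46 + X) + X = -46 + 2*X)
(g(-75) + 8000)*(-20529 + D(3 + 4*(-6))) = ((-46 + 2*(-75)) + 8000)*(-20529 + (3 + 4*(-6))*√(11 + (3 + 4*(-6)))) = ((-46 - 150) + 8000)*(-20529 + (3 - 24)*√(11 + (3 - 24))) = (-196 + 8000)*(-20529 - 21*√(11 - 21)) = 7804*(-20529 - 21*I*√10) = -160208316 - 163884*I*√10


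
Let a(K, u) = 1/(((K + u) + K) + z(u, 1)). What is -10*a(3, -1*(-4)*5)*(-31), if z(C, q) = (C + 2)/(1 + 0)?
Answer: 155/24 ≈ 6.4583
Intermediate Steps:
z(C, q) = 2 + C (z(C, q) = (2 + C)/1 = (2 + C)*1 = 2 + C)
a(K, u) = 1/(2 + 2*K + 2*u) (a(K, u) = 1/(((K + u) + K) + (2 + u)) = 1/((u + 2*K) + (2 + u)) = 1/(2 + 2*K + 2*u))
-10*a(3, -1*(-4)*5)*(-31) = -5/(1 + 3 - 1*(-4)*5)*(-31) = -5/(1 + 3 + 4*5)*(-31) = -5/(1 + 3 + 20)*(-31) = -5/24*(-31) = 155/24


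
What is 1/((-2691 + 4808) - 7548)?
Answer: -1/5431 ≈ -0.00018413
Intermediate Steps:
1/((-2691 + 4808) - 7548) = 1/(2117 - 7548) = 1/(-5431) = -1/5431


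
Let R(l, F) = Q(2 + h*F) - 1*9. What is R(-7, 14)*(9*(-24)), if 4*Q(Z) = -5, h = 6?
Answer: 2214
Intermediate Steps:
Q(Z) = -5/4 (Q(Z) = (1/4)*(-5) = -5/4)
R(l, F) = -41/4 (R(l, F) = -5/4 - 1*9 = -5/4 - 9 = -41/4)
R(-7, 14)*(9*(-24)) = -369*(-24)/4 = -41/4*(-216) = 2214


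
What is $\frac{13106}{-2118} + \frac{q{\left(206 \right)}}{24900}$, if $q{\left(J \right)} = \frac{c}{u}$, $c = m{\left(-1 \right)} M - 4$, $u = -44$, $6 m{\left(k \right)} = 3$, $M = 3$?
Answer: $- \frac{957261887}{154698720} \approx -6.1879$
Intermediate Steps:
$m{\left(k \right)} = \frac{1}{2}$ ($m{\left(k \right)} = \frac{1}{6} \cdot 3 = \frac{1}{2}$)
$c = - \frac{5}{2}$ ($c = \frac{1}{2} \cdot 3 - 4 = \frac{3}{2} - 4 = - \frac{5}{2} \approx -2.5$)
$q{\left(J \right)} = \frac{5}{88}$ ($q{\left(J \right)} = - \frac{5}{2 \left(-44\right)} = \left(- \frac{5}{2}\right) \left(- \frac{1}{44}\right) = \frac{5}{88}$)
$\frac{13106}{-2118} + \frac{q{\left(206 \right)}}{24900} = \frac{13106}{-2118} + \frac{5}{88 \cdot 24900} = 13106 \left(- \frac{1}{2118}\right) + \frac{5}{88} \cdot \frac{1}{24900} = - \frac{6553}{1059} + \frac{1}{438240} = - \frac{957261887}{154698720}$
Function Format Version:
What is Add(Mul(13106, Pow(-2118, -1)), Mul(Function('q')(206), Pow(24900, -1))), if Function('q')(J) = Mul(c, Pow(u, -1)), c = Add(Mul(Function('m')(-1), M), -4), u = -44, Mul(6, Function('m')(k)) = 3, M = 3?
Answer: Rational(-957261887, 154698720) ≈ -6.1879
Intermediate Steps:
Function('m')(k) = Rational(1, 2) (Function('m')(k) = Mul(Rational(1, 6), 3) = Rational(1, 2))
c = Rational(-5, 2) (c = Add(Mul(Rational(1, 2), 3), -4) = Add(Rational(3, 2), -4) = Rational(-5, 2) ≈ -2.5000)
Function('q')(J) = Rational(5, 88) (Function('q')(J) = Mul(Rational(-5, 2), Pow(-44, -1)) = Mul(Rational(-5, 2), Rational(-1, 44)) = Rational(5, 88))
Add(Mul(13106, Pow(-2118, -1)), Mul(Function('q')(206), Pow(24900, -1))) = Add(Mul(13106, Pow(-2118, -1)), Mul(Rational(5, 88), Pow(24900, -1))) = Add(Mul(13106, Rational(-1, 2118)), Mul(Rational(5, 88), Rational(1, 24900))) = Add(Rational(-6553, 1059), Rational(1, 438240)) = Rational(-957261887, 154698720)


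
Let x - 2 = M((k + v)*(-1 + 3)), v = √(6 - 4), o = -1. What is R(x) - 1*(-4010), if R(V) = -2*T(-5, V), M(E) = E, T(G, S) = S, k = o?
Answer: 4010 - 4*√2 ≈ 4004.3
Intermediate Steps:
v = √2 ≈ 1.4142
k = -1
x = 2*√2 (x = 2 + (-1 + √2)*(-1 + 3) = 2 + (-1 + √2)*2 = 2 + (-2 + 2*√2) = 2*√2 ≈ 2.8284)
R(V) = -2*V
R(x) - 1*(-4010) = -4*√2 - 1*(-4010) = -4*√2 + 4010 = 4010 - 4*√2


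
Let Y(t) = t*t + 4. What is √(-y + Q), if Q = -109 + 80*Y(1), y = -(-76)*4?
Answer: I*√13 ≈ 3.6056*I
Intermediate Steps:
Y(t) = 4 + t² (Y(t) = t² + 4 = 4 + t²)
y = 304 (y = -1*(-304) = 304)
Q = 291 (Q = -109 + 80*(4 + 1²) = -109 + 80*(4 + 1) = -109 + 80*5 = -109 + 400 = 291)
√(-y + Q) = √(-1*304 + 291) = √(-304 + 291) = √(-13) = I*√13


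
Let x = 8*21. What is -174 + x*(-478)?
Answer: -80478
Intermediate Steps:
x = 168
-174 + x*(-478) = -174 + 168*(-478) = -174 - 80304 = -80478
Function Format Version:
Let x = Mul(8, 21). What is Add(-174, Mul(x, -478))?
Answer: -80478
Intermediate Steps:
x = 168
Add(-174, Mul(x, -478)) = Add(-174, Mul(168, -478)) = Add(-174, -80304) = -80478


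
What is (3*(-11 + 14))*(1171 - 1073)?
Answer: 882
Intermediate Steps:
(3*(-11 + 14))*(1171 - 1073) = (3*3)*98 = 9*98 = 882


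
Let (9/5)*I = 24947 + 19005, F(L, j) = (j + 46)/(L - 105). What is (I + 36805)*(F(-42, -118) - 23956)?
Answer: -13199605900/9 ≈ -1.4666e+9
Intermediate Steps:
F(L, j) = (46 + j)/(-105 + L)
I = 219760/9 (I = 5*(24947 + 19005)/9 = (5/9)*43952 = 219760/9 ≈ 24418.)
(I + 36805)*(F(-42, -118) - 23956) = (219760/9 + 36805)*((46 - 118)/(-105 - 42) - 23956) = 551005*(-72/(-147) - 23956)/9 = 551005*(-1/147*(-72) - 23956)/9 = 551005*(24/49 - 23956)/9 = (551005/9)*(-1173820/49) = -13199605900/9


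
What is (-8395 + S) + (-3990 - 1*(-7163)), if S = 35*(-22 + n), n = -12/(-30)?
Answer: -5978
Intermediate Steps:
n = ⅖ (n = -12*(-1/30) = ⅖ ≈ 0.40000)
S = -756 (S = 35*(-22 + ⅖) = 35*(-108/5) = -756)
(-8395 + S) + (-3990 - 1*(-7163)) = (-8395 - 756) + (-3990 - 1*(-7163)) = -9151 + (-3990 + 7163) = -9151 + 3173 = -5978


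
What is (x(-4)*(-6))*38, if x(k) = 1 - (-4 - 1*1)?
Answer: -1368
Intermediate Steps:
x(k) = 6 (x(k) = 1 - (-4 - 1) = 1 - 1*(-5) = 1 + 5 = 6)
(x(-4)*(-6))*38 = (6*(-6))*38 = -36*38 = -1368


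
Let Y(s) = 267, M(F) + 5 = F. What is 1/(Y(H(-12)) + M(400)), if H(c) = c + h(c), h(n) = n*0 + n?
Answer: 1/662 ≈ 0.0015106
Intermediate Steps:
M(F) = -5 + F
h(n) = n (h(n) = 0 + n = n)
H(c) = 2*c (H(c) = c + c = 2*c)
1/(Y(H(-12)) + M(400)) = 1/(267 + (-5 + 400)) = 1/(267 + 395) = 1/662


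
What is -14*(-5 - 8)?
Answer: 182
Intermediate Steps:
-14*(-5 - 8) = -14*(-13) = 182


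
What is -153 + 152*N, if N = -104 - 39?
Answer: -21889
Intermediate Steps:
N = -143
-153 + 152*N = -153 + 152*(-143) = -153 - 21736 = -21889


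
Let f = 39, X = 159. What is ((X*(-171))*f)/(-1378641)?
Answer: 353457/459547 ≈ 0.76914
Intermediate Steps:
((X*(-171))*f)/(-1378641) = ((159*(-171))*39)/(-1378641) = -27189*39*(-1/1378641) = -1060371*(-1/1378641) = 353457/459547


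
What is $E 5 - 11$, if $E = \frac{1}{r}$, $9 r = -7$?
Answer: $- \frac{122}{7} \approx -17.429$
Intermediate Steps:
$r = - \frac{7}{9}$ ($r = \frac{1}{9} \left(-7\right) = - \frac{7}{9} \approx -0.77778$)
$E = - \frac{9}{7}$ ($E = \frac{1}{- \frac{7}{9}} = - \frac{9}{7} \approx -1.2857$)
$E 5 - 11 = \left(- \frac{9}{7}\right) 5 - 11 = - \frac{45}{7} - 11 = - \frac{122}{7}$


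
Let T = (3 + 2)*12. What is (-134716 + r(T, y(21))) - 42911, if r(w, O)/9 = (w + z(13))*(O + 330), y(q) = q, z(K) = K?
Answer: 52980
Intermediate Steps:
T = 60 (T = 5*12 = 60)
r(w, O) = 9*(13 + w)*(330 + O) (r(w, O) = 9*((w + 13)*(O + 330)) = 9*((13 + w)*(330 + O)) = 9*(13 + w)*(330 + O))
(-134716 + r(T, y(21))) - 42911 = (-134716 + (38610 + 117*21 + 2970*60 + 9*21*60)) - 42911 = (-134716 + (38610 + 2457 + 178200 + 11340)) - 42911 = (-134716 + 230607) - 42911 = 95891 - 42911 = 52980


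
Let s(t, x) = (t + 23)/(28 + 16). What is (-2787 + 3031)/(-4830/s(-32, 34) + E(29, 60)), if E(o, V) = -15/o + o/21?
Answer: 24766/2396841 ≈ 0.010333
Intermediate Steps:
E(o, V) = -15/o + o/21 (E(o, V) = -15/o + o*(1/21) = -15/o + o/21)
s(t, x) = 23/44 + t/44 (s(t, x) = (23 + t)/44 = (23 + t)*(1/44) = 23/44 + t/44)
(-2787 + 3031)/(-4830/s(-32, 34) + E(29, 60)) = (-2787 + 3031)/(-4830/(23/44 + (1/44)*(-32)) + (-15/29 + (1/21)*29)) = 244/(-4830/(23/44 - 8/11) + (-15*1/29 + 29/21)) = 244/(-4830/(-9/44) + (-15/29 + 29/21)) = 244/(-4830*(-44/9) + 526/609) = 244/(70840/3 + 526/609) = 244/(4793682/203) = 244*(203/4793682) = 24766/2396841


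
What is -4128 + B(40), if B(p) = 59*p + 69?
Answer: -1699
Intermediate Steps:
B(p) = 69 + 59*p
-4128 + B(40) = -4128 + (69 + 59*40) = -4128 + (69 + 2360) = -4128 + 2429 = -1699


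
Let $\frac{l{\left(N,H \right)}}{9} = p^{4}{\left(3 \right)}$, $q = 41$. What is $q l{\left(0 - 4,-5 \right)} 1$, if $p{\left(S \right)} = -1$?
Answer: $369$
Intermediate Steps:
$l{\left(N,H \right)} = 9$ ($l{\left(N,H \right)} = 9 \left(-1\right)^{4} = 9 \cdot 1 = 9$)
$q l{\left(0 - 4,-5 \right)} 1 = 41 \cdot 9 \cdot 1 = 369 \cdot 1 = 369$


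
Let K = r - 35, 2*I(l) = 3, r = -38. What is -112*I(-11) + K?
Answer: -241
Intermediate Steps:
I(l) = 3/2 (I(l) = (1/2)*3 = 3/2)
K = -73 (K = -38 - 35 = -73)
-112*I(-11) + K = -112*3/2 - 73 = -168 - 73 = -241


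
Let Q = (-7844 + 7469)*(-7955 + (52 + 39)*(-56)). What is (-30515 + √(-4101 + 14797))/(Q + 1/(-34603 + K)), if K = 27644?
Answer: -212353885/34058215874 + 6959*√2674/17029107937 ≈ -0.0062139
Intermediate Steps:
Q = 4894125 (Q = -375*(-7955 + 91*(-56)) = -375*(-7955 - 5096) = -375*(-13051) = 4894125)
(-30515 + √(-4101 + 14797))/(Q + 1/(-34603 + K)) = (-30515 + √(-4101 + 14797))/(4894125 + 1/(-34603 + 27644)) = (-30515 + √10696)/(4894125 + 1/(-6959)) = (-30515 + 2*√2674)/(4894125 - 1/6959) = (-30515 + 2*√2674)/(34058215874/6959) = (-30515 + 2*√2674)*(6959/34058215874) = -212353885/34058215874 + 6959*√2674/17029107937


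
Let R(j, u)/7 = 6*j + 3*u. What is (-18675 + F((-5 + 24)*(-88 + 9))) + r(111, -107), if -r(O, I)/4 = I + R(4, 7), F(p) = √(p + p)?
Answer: -19507 + I*√3002 ≈ -19507.0 + 54.791*I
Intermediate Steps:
R(j, u) = 21*u + 42*j (R(j, u) = 7*(6*j + 3*u) = 7*(3*u + 6*j) = 21*u + 42*j)
F(p) = √2*√p (F(p) = √(2*p) = √2*√p)
r(O, I) = -1260 - 4*I (r(O, I) = -4*(I + (21*7 + 42*4)) = -4*(I + (147 + 168)) = -4*(I + 315) = -4*(315 + I) = -1260 - 4*I)
(-18675 + F((-5 + 24)*(-88 + 9))) + r(111, -107) = (-18675 + √2*√((-5 + 24)*(-88 + 9))) + (-1260 - 4*(-107)) = (-18675 + √2*√(19*(-79))) + (-1260 + 428) = (-18675 + √2*√(-1501)) - 832 = (-18675 + √2*(I*√1501)) - 832 = (-18675 + I*√3002) - 832 = -19507 + I*√3002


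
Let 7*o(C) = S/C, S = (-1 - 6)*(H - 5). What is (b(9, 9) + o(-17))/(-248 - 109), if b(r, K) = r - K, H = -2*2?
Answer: 3/2023 ≈ 0.0014829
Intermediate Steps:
H = -4
S = 63 (S = (-1 - 6)*(-4 - 5) = -7*(-9) = 63)
o(C) = 9/C (o(C) = (63/C)/7 = 9/C)
(b(9, 9) + o(-17))/(-248 - 109) = ((9 - 1*9) + 9/(-17))/(-248 - 109) = ((9 - 9) + 9*(-1/17))/(-357) = (0 - 9/17)*(-1/357) = -9/17*(-1/357) = 3/2023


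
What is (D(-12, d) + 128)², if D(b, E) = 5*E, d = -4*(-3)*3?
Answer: 94864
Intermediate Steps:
d = 36 (d = -1*(-12)*3 = 12*3 = 36)
(D(-12, d) + 128)² = (5*36 + 128)² = (180 + 128)² = 308² = 94864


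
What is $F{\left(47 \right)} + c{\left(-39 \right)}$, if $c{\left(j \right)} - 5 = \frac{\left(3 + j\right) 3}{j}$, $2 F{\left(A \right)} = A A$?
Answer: $\frac{28919}{26} \approx 1112.3$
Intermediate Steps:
$F{\left(A \right)} = \frac{A^{2}}{2}$ ($F{\left(A \right)} = \frac{A A}{2} = \frac{A^{2}}{2}$)
$c{\left(j \right)} = 5 + \frac{9 + 3 j}{j}$ ($c{\left(j \right)} = 5 + \frac{\left(3 + j\right) 3}{j} = 5 + \frac{9 + 3 j}{j}$)
$F{\left(47 \right)} + c{\left(-39 \right)} = \frac{47^{2}}{2} + \left(8 + \frac{9}{-39}\right) = \frac{1}{2} \cdot 2209 + \left(8 + 9 \left(- \frac{1}{39}\right)\right) = \frac{2209}{2} + \left(8 - \frac{3}{13}\right) = \frac{2209}{2} + \frac{101}{13} = \frac{28919}{26}$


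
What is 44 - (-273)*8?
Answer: 2228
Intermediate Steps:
44 - (-273)*8 = 44 - 21*(-104) = 44 + 2184 = 2228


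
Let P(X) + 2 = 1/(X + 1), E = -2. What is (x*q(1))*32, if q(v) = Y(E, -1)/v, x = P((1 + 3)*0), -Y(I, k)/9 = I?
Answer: -576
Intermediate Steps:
P(X) = -2 + 1/(1 + X) (P(X) = -2 + 1/(X + 1) = -2 + 1/(1 + X))
Y(I, k) = -9*I
x = -1 (x = (-1 - 2*(1 + 3)*0)/(1 + (1 + 3)*0) = (-1 - 8*0)/(1 + 4*0) = (-1 - 2*0)/(1 + 0) = (-1 + 0)/1 = 1*(-1) = -1)
q(v) = 18/v (q(v) = (-9*(-2))/v = 18/v)
(x*q(1))*32 = -18/1*32 = -18*32 = -576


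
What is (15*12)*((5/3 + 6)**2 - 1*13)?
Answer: 8240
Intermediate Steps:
(15*12)*((5/3 + 6)**2 - 1*13) = 180*((5*(1/3) + 6)**2 - 13) = 180*((5/3 + 6)**2 - 13) = 180*((23/3)**2 - 13) = 180*(529/9 - 13) = 180*(412/9) = 8240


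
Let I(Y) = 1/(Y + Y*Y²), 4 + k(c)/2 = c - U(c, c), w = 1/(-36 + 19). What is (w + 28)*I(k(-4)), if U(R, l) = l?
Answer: -95/1768 ≈ -0.053733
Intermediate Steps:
w = -1/17 (w = 1/(-17) = -1/17 ≈ -0.058824)
k(c) = -8 (k(c) = -8 + 2*(c - c) = -8 + 2*0 = -8 + 0 = -8)
I(Y) = 1/(Y + Y³)
(w + 28)*I(k(-4)) = (-1/17 + 28)/(-8 + (-8)³) = 475/(17*(-8 - 512)) = (475/17)/(-520) = (475/17)*(-1/520) = -95/1768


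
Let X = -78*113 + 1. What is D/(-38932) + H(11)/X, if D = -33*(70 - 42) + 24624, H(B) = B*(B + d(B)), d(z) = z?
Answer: -54572411/85776929 ≈ -0.63621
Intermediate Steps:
H(B) = 2*B² (H(B) = B*(B + B) = B*(2*B) = 2*B²)
X = -8813 (X = -8814 + 1 = -8813)
D = 23700 (D = -33*28 + 24624 = -924 + 24624 = 23700)
D/(-38932) + H(11)/X = 23700/(-38932) + (2*11²)/(-8813) = 23700*(-1/38932) + (2*121)*(-1/8813) = -5925/9733 + 242*(-1/8813) = -5925/9733 - 242/8813 = -54572411/85776929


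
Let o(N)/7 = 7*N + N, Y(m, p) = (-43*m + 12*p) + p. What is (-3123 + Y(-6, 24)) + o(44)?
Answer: -89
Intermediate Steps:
Y(m, p) = -43*m + 13*p
o(N) = 56*N (o(N) = 7*(7*N + N) = 7*(8*N) = 56*N)
(-3123 + Y(-6, 24)) + o(44) = (-3123 + (-43*(-6) + 13*24)) + 56*44 = (-3123 + (258 + 312)) + 2464 = (-3123 + 570) + 2464 = -2553 + 2464 = -89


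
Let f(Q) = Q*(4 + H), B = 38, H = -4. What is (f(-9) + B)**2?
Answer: 1444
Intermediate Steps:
f(Q) = 0 (f(Q) = Q*(4 - 4) = Q*0 = 0)
(f(-9) + B)**2 = (0 + 38)**2 = 38**2 = 1444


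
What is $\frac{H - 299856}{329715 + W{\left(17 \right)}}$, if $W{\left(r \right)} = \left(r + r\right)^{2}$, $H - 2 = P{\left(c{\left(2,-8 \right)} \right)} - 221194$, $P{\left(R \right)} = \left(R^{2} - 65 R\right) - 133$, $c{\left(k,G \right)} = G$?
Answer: $- \frac{520597}{330871} \approx -1.5734$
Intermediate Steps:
$P{\left(R \right)} = -133 + R^{2} - 65 R$
$H = -220741$ ($H = 2 - 220743 = -220741$)
$W{\left(r \right)} = 4 r^{2}$ ($W{\left(r \right)} = \left(2 r\right)^{2} = 4 r^{2}$)
$\frac{H - 299856}{329715 + W{\left(17 \right)}} = \frac{-220741 - 299856}{329715 + 4 \cdot 17^{2}} = - \frac{520597}{329715 + 4 \cdot 289} = - \frac{520597}{329715 + 1156} = - \frac{520597}{330871}$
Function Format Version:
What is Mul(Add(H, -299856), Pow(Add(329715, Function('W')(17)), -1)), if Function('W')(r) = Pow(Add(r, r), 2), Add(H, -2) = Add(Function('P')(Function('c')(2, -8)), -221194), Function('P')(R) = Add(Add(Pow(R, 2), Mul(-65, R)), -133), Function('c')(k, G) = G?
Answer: Rational(-520597, 330871) ≈ -1.5734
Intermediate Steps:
Function('P')(R) = Add(-133, Pow(R, 2), Mul(-65, R))
H = -220741 (H = Add(2, Add(Add(-133, Pow(-8, 2), Mul(-65, -8)), -221194)) = Add(2, Add(Add(-133, 64, 520), -221194)) = Add(2, Add(451, -221194)) = Add(2, -220743) = -220741)
Function('W')(r) = Mul(4, Pow(r, 2)) (Function('W')(r) = Pow(Mul(2, r), 2) = Mul(4, Pow(r, 2)))
Mul(Add(H, -299856), Pow(Add(329715, Function('W')(17)), -1)) = Mul(Add(-220741, -299856), Pow(Add(329715, Mul(4, Pow(17, 2))), -1)) = Mul(-520597, Pow(Add(329715, Mul(4, 289)), -1)) = Mul(-520597, Pow(Add(329715, 1156), -1)) = Mul(-520597, Pow(330871, -1)) = Mul(-520597, Rational(1, 330871)) = Rational(-520597, 330871)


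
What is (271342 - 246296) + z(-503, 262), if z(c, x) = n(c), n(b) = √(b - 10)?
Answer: 25046 + 3*I*√57 ≈ 25046.0 + 22.65*I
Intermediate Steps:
n(b) = √(-10 + b)
z(c, x) = √(-10 + c)
(271342 - 246296) + z(-503, 262) = (271342 - 246296) + √(-10 - 503) = 25046 + √(-513) = 25046 + 3*I*√57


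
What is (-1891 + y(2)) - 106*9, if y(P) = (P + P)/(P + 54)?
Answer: -39829/14 ≈ -2844.9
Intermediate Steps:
y(P) = 2*P/(54 + P) (y(P) = (2*P)/(54 + P) = 2*P/(54 + P))
(-1891 + y(2)) - 106*9 = (-1891 + 2*2/(54 + 2)) - 106*9 = (-1891 + 2*2/56) - 954 = (-1891 + 2*2*(1/56)) - 954 = (-1891 + 1/14) - 954 = -26473/14 - 954 = -39829/14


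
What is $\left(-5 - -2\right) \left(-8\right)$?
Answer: $24$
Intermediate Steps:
$\left(-5 - -2\right) \left(-8\right) = \left(-5 + \left(-4 + 6\right)\right) \left(-8\right) = \left(-5 + 2\right) \left(-8\right) = \left(-3\right) \left(-8\right) = 24$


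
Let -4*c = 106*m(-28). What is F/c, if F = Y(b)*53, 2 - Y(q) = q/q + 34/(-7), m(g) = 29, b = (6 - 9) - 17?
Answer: -82/203 ≈ -0.40394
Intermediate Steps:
b = -20 (b = -3 - 17 = -20)
Y(q) = 41/7 (Y(q) = 2 - (q/q + 34/(-7)) = 2 - (1 + 34*(-⅐)) = 2 - (1 - 34/7) = 2 - 1*(-27/7) = 2 + 27/7 = 41/7)
F = 2173/7 (F = (41/7)*53 = 2173/7 ≈ 310.43)
c = -1537/2 (c = -53*29/2 = -¼*3074 = -1537/2 ≈ -768.50)
F/c = 2173/(7*(-1537/2)) = (2173/7)*(-2/1537) = -82/203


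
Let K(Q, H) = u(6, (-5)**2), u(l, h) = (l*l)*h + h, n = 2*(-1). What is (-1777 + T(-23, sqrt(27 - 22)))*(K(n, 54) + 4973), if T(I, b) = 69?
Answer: -10073784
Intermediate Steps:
n = -2
u(l, h) = h + h*l**2 (u(l, h) = l**2*h + h = h*l**2 + h = h + h*l**2)
K(Q, H) = 925 (K(Q, H) = (-5)**2*(1 + 6**2) = 25*(1 + 36) = 25*37 = 925)
(-1777 + T(-23, sqrt(27 - 22)))*(K(n, 54) + 4973) = (-1777 + 69)*(925 + 4973) = -1708*5898 = -10073784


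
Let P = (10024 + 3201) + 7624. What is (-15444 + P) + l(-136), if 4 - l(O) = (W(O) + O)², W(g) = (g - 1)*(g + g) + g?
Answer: -1368402655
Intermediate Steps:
W(g) = g + 2*g*(-1 + g) (W(g) = (-1 + g)*(2*g) + g = 2*g*(-1 + g) + g = g + 2*g*(-1 + g))
P = 20849 (P = 13225 + 7624 = 20849)
l(O) = 4 - (O + O*(-1 + 2*O))² (l(O) = 4 - (O*(-1 + 2*O) + O)² = 4 - (O + O*(-1 + 2*O))²)
(-15444 + P) + l(-136) = (-15444 + 20849) + (4 - 4*(-136)⁴) = 5405 + (4 - 4*342102016) = 5405 + (4 - 1368408064) = 5405 - 1368408060 = -1368402655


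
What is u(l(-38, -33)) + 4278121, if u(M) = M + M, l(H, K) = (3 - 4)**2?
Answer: 4278123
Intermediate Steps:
l(H, K) = 1 (l(H, K) = (-1)**2 = 1)
u(M) = 2*M
u(l(-38, -33)) + 4278121 = 2*1 + 4278121 = 2 + 4278121 = 4278123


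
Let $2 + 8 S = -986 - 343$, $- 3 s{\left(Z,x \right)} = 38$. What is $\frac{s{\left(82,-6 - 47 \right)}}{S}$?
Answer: $\frac{304}{3993} \approx 0.076133$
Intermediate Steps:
$s{\left(Z,x \right)} = - \frac{38}{3}$ ($s{\left(Z,x \right)} = \left(- \frac{1}{3}\right) 38 = - \frac{38}{3}$)
$S = - \frac{1331}{8}$ ($S = - \frac{1}{4} + \frac{-986 - 343}{8} = - \frac{1}{4} + \frac{1}{8} \left(-1329\right) = - \frac{1}{4} - \frac{1329}{8} = - \frac{1331}{8} \approx -166.38$)
$\frac{s{\left(82,-6 - 47 \right)}}{S} = - \frac{38}{3 \left(- \frac{1331}{8}\right)} = \left(- \frac{38}{3}\right) \left(- \frac{8}{1331}\right) = \frac{304}{3993}$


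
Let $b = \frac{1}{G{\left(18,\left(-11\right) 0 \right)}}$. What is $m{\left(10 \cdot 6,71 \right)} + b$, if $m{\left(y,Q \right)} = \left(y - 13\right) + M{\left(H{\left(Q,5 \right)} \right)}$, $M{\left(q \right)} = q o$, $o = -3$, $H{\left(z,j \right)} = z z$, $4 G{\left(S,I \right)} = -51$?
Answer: $- \frac{768880}{51} \approx -15076.0$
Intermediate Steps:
$G{\left(S,I \right)} = - \frac{51}{4}$ ($G{\left(S,I \right)} = \frac{1}{4} \left(-51\right) = - \frac{51}{4}$)
$H{\left(z,j \right)} = z^{2}$
$M{\left(q \right)} = - 3 q$ ($M{\left(q \right)} = q \left(-3\right) = - 3 q$)
$m{\left(y,Q \right)} = -13 + y - 3 Q^{2}$ ($m{\left(y,Q \right)} = \left(y - 13\right) - 3 Q^{2} = \left(-13 + y\right) - 3 Q^{2} = -13 + y - 3 Q^{2}$)
$b = - \frac{4}{51}$ ($b = \frac{1}{- \frac{51}{4}} = - \frac{4}{51} \approx -0.078431$)
$m{\left(10 \cdot 6,71 \right)} + b = \left(-13 + 10 \cdot 6 - 3 \cdot 71^{2}\right) - \frac{4}{51} = \left(-13 + 60 - 15123\right) - \frac{4}{51} = -15076 - \frac{4}{51} = - \frac{768880}{51}$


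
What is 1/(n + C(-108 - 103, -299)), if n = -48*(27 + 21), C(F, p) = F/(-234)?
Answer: -234/538925 ≈ -0.00043420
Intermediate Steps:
C(F, p) = -F/234 (C(F, p) = F*(-1/234) = -F/234)
n = -2304 (n = -48*48 = -2304)
1/(n + C(-108 - 103, -299)) = 1/(-2304 - (-108 - 103)/234) = 1/(-2304 - 1/234*(-211)) = 1/(-2304 + 211/234) = 1/(-538925/234) = -234/538925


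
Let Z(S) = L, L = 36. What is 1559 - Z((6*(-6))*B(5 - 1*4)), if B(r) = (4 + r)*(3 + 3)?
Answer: 1523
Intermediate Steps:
B(r) = 24 + 6*r (B(r) = (4 + r)*6 = 24 + 6*r)
Z(S) = 36
1559 - Z((6*(-6))*B(5 - 1*4)) = 1559 - 1*36 = 1559 - 36 = 1523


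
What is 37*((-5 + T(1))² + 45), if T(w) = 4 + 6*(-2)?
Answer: 7918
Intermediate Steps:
T(w) = -8 (T(w) = 4 - 12 = -8)
37*((-5 + T(1))² + 45) = 37*((-5 - 8)² + 45) = 37*((-13)² + 45) = 37*(169 + 45) = 37*214 = 7918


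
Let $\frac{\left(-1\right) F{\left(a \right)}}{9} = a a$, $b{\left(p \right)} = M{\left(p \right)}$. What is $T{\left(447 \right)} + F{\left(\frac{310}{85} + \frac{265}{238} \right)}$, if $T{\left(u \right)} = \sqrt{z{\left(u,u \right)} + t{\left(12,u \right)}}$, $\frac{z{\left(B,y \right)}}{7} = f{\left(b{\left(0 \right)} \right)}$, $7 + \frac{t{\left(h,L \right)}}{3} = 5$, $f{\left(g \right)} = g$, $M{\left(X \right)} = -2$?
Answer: $- \frac{11553201}{56644} + 2 i \sqrt{5} \approx -203.96 + 4.4721 i$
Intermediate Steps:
$b{\left(p \right)} = -2$
$t{\left(h,L \right)} = -6$ ($t{\left(h,L \right)} = -21 + 3 \cdot 5 = -21 + 15 = -6$)
$z{\left(B,y \right)} = -14$ ($z{\left(B,y \right)} = 7 \left(-2\right) = -14$)
$F{\left(a \right)} = - 9 a^{2}$ ($F{\left(a \right)} = - 9 a a = - 9 a^{2}$)
$T{\left(u \right)} = 2 i \sqrt{5}$ ($T{\left(u \right)} = \sqrt{-14 - 6} = \sqrt{-20} = 2 i \sqrt{5}$)
$T{\left(447 \right)} + F{\left(\frac{310}{85} + \frac{265}{238} \right)} = 2 i \sqrt{5} - 9 \left(\frac{310}{85} + \frac{265}{238}\right)^{2} = 2 i \sqrt{5} - 9 \left(310 \cdot \frac{1}{85} + 265 \cdot \frac{1}{238}\right)^{2} = 2 i \sqrt{5} - 9 \left(\frac{62}{17} + \frac{265}{238}\right)^{2} = 2 i \sqrt{5} - 9 \left(\frac{1133}{238}\right)^{2} = 2 i \sqrt{5} - \frac{11553201}{56644} = - \frac{11553201}{56644} + 2 i \sqrt{5}$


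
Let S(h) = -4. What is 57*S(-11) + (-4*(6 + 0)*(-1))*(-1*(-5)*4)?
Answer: 252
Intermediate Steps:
57*S(-11) + (-4*(6 + 0)*(-1))*(-1*(-5)*4) = 57*(-4) + (-4*(6 + 0)*(-1))*(-1*(-5)*4) = -228 + (-4*6*(-1))*(5*4) = -228 - 24*(-1)*20 = -228 + 24*20 = -228 + 480 = 252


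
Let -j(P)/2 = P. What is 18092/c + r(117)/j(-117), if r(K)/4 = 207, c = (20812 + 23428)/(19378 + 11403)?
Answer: 1810400779/143780 ≈ 12591.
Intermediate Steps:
j(P) = -2*P
c = 44240/30781 ≈ 1.4373
r(K) = 828 (r(K) = 4*207 = 828)
18092/c + r(117)/j(-117) = 18092/(44240/30781) + 828/((-2*(-117))) = 18092*(30781/44240) + 828/234 = 139222463/11060 + 828*(1/234) = 139222463/11060 + 46/13 = 1810400779/143780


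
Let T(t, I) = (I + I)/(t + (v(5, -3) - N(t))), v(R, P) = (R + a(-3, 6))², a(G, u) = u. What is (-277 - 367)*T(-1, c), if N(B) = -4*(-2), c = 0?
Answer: 0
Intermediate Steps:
v(R, P) = (6 + R)² (v(R, P) = (R + 6)² = (6 + R)²)
N(B) = 8
T(t, I) = 2*I/(113 + t) (T(t, I) = (I + I)/(t + ((6 + 5)² - 1*8)) = (2*I)/(t + (11² - 8)) = (2*I)/(t + (121 - 8)) = (2*I)/(t + 113) = (2*I)/(113 + t) = 2*I/(113 + t))
(-277 - 367)*T(-1, c) = (-277 - 367)*(2*0/(113 - 1)) = -1288*0/112 = -644*0 = 0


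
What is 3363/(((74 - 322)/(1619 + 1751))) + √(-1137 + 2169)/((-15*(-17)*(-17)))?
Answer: -5666655/124 - 2*√258/4335 ≈ -45699.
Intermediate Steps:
3363/(((74 - 322)/(1619 + 1751))) + √(-1137 + 2169)/((-15*(-17)*(-17))) = 3363/((-248/3370)) + √1032/((255*(-17))) = 3363/((-248*1/3370)) + (2*√258)/(-4335) = 3363/(-124/1685) + (2*√258)*(-1/4335) = 3363*(-1685/124) - 2*√258/4335 = -5666655/124 - 2*√258/4335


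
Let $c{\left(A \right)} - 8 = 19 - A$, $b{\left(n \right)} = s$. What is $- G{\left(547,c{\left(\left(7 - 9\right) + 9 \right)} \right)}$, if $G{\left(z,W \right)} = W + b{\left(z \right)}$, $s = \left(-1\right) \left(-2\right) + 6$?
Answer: $-28$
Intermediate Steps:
$s = 8$ ($s = 2 + 6 = 8$)
$b{\left(n \right)} = 8$
$c{\left(A \right)} = 27 - A$ ($c{\left(A \right)} = 8 - \left(-19 + A\right) = 27 - A$)
$G{\left(z,W \right)} = 8 + W$ ($G{\left(z,W \right)} = W + 8 = 8 + W$)
$- G{\left(547,c{\left(\left(7 - 9\right) + 9 \right)} \right)} = - (8 + \left(27 - \left(\left(7 - 9\right) + 9\right)\right)) = - (8 + \left(27 - \left(-2 + 9\right)\right)) = - (8 + \left(27 - 7\right)) = - (8 + 20) = \left(-1\right) 28 = -28$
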